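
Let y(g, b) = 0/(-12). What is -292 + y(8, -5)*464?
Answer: -292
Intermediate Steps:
y(g, b) = 0 (y(g, b) = 0*(-1/12) = 0)
-292 + y(8, -5)*464 = -292 + 0*464 = -292 + 0 = -292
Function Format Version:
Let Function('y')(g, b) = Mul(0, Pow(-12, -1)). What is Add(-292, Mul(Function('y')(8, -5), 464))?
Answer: -292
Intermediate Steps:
Function('y')(g, b) = 0 (Function('y')(g, b) = Mul(0, Rational(-1, 12)) = 0)
Add(-292, Mul(Function('y')(8, -5), 464)) = Add(-292, Mul(0, 464)) = Add(-292, 0) = -292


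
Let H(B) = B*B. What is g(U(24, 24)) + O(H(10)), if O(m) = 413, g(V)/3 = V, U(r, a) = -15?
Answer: 368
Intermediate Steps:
H(B) = B**2
g(V) = 3*V
g(U(24, 24)) + O(H(10)) = 3*(-15) + 413 = -45 + 413 = 368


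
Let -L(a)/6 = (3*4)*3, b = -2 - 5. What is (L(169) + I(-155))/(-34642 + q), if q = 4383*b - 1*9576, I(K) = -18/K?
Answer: 3042/1055395 ≈ 0.0028823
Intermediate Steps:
b = -7
L(a) = -216 (L(a) = -6*3*4*3 = -72*3 = -6*36 = -216)
q = -40257 (q = 4383*(-7) - 1*9576 = -30681 - 9576 = -40257)
(L(169) + I(-155))/(-34642 + q) = (-216 - 18/(-155))/(-34642 - 40257) = (-216 - 18*(-1/155))/(-74899) = (-216 + 18/155)*(-1/74899) = -33462/155*(-1/74899) = 3042/1055395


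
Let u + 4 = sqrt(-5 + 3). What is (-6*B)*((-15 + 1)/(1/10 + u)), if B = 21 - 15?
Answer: -196560/1721 - 50400*I*sqrt(2)/1721 ≈ -114.21 - 41.416*I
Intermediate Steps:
u = -4 + I*sqrt(2) (u = -4 + sqrt(-5 + 3) = -4 + sqrt(-2) = -4 + I*sqrt(2) ≈ -4.0 + 1.4142*I)
B = 6
(-6*B)*((-15 + 1)/(1/10 + u)) = (-6*6)*((-15 + 1)/(1/10 + (-4 + I*sqrt(2)))) = -(-504)/(1/10 + (-4 + I*sqrt(2))) = -(-504)/(-39/10 + I*sqrt(2)) = 504/(-39/10 + I*sqrt(2))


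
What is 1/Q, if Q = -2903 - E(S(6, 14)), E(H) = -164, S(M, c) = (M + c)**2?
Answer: -1/2739 ≈ -0.00036510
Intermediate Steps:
Q = -2739 (Q = -2903 - 1*(-164) = -2903 + 164 = -2739)
1/Q = 1/(-2739) = -1/2739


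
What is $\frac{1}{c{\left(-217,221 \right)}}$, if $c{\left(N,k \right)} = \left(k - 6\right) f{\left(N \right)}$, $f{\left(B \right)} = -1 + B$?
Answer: $- \frac{1}{46870} \approx -2.1336 \cdot 10^{-5}$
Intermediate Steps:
$c{\left(N,k \right)} = \left(-1 + N\right) \left(-6 + k\right)$ ($c{\left(N,k \right)} = \left(k - 6\right) \left(-1 + N\right) = \left(-6 + k\right) \left(-1 + N\right) = \left(-1 + N\right) \left(-6 + k\right)$)
$\frac{1}{c{\left(-217,221 \right)}} = \frac{1}{\left(-1 - 217\right) \left(-6 + 221\right)} = \frac{1}{\left(-218\right) 215} = \frac{1}{-46870} = - \frac{1}{46870}$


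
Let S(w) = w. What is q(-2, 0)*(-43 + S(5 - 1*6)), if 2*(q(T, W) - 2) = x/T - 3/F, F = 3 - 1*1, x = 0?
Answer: -55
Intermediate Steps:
F = 2 (F = 3 - 1 = 2)
q(T, W) = 5/4 (q(T, W) = 2 + (0/T - 3/2)/2 = 2 + (0 - 3*1/2)/2 = 2 + (0 - 3/2)/2 = 2 + (1/2)*(-3/2) = 2 - 3/4 = 5/4)
q(-2, 0)*(-43 + S(5 - 1*6)) = 5*(-43 + (5 - 1*6))/4 = 5*(-43 + (5 - 6))/4 = 5*(-43 - 1)/4 = (5/4)*(-44) = -55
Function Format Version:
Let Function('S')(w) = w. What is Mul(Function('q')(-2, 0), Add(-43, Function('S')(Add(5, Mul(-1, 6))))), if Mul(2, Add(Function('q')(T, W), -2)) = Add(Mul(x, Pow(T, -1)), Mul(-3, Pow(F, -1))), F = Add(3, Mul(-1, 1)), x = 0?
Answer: -55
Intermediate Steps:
F = 2 (F = Add(3, -1) = 2)
Function('q')(T, W) = Rational(5, 4) (Function('q')(T, W) = Add(2, Mul(Rational(1, 2), Add(Mul(0, Pow(T, -1)), Mul(-3, Pow(2, -1))))) = Add(2, Mul(Rational(1, 2), Add(0, Mul(-3, Rational(1, 2))))) = Add(2, Mul(Rational(1, 2), Add(0, Rational(-3, 2)))) = Add(2, Mul(Rational(1, 2), Rational(-3, 2))) = Add(2, Rational(-3, 4)) = Rational(5, 4))
Mul(Function('q')(-2, 0), Add(-43, Function('S')(Add(5, Mul(-1, 6))))) = Mul(Rational(5, 4), Add(-43, Add(5, Mul(-1, 6)))) = Mul(Rational(5, 4), Add(-43, Add(5, -6))) = Mul(Rational(5, 4), Add(-43, -1)) = Mul(Rational(5, 4), -44) = -55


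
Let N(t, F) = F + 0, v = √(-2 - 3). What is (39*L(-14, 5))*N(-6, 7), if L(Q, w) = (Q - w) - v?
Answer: -5187 - 273*I*√5 ≈ -5187.0 - 610.45*I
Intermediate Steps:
v = I*√5 (v = √(-5) = I*√5 ≈ 2.2361*I)
N(t, F) = F
L(Q, w) = Q - w - I*√5 (L(Q, w) = (Q - w) - I*√5 = Q - w - I*√5)
(39*L(-14, 5))*N(-6, 7) = (39*(-14 - 1*5 - I*√5))*7 = (39*(-14 - 5 - I*√5))*7 = (39*(-19 - I*√5))*7 = (-741 - 39*I*√5)*7 = -5187 - 273*I*√5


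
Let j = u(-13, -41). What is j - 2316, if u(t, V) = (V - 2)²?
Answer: -467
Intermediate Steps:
u(t, V) = (-2 + V)²
j = 1849 (j = (-2 - 41)² = (-43)² = 1849)
j - 2316 = 1849 - 2316 = -467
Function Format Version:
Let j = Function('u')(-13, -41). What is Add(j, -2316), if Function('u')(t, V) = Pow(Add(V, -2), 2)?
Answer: -467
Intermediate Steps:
Function('u')(t, V) = Pow(Add(-2, V), 2)
j = 1849 (j = Pow(Add(-2, -41), 2) = Pow(-43, 2) = 1849)
Add(j, -2316) = Add(1849, -2316) = -467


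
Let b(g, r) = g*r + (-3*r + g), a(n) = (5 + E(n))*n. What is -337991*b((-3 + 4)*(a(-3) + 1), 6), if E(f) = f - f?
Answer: 39206956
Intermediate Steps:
E(f) = 0
a(n) = 5*n (a(n) = (5 + 0)*n = 5*n)
b(g, r) = g - 3*r + g*r (b(g, r) = g*r + (g - 3*r) = g - 3*r + g*r)
-337991*b((-3 + 4)*(a(-3) + 1), 6) = -337991*((-3 + 4)*(5*(-3) + 1) - 3*6 + ((-3 + 4)*(5*(-3) + 1))*6) = -337991*(1*(-15 + 1) - 18 + (1*(-15 + 1))*6) = -337991*(1*(-14) - 18 + (1*(-14))*6) = -337991*(-14 - 18 - 14*6) = -337991*(-14 - 18 - 84) = -337991*(-116) = 39206956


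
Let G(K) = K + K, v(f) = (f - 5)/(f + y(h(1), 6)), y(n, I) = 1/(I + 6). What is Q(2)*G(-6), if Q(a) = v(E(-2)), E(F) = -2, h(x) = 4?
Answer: -1008/23 ≈ -43.826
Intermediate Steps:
y(n, I) = 1/(6 + I)
v(f) = (-5 + f)/(1/12 + f) (v(f) = (f - 5)/(f + 1/(6 + 6)) = (-5 + f)/(f + 1/12) = (-5 + f)/(1/12 + f))
Q(a) = 84/23 (Q(a) = 12*(-5 - 2)/(1 + 12*(-2)) = 12*(-7)/(1 - 24) = 12*(-7)/(-23) = 12*(-1/23)*(-7) = 84/23)
G(K) = 2*K
Q(2)*G(-6) = 84*(2*(-6))/23 = (84/23)*(-12) = -1008/23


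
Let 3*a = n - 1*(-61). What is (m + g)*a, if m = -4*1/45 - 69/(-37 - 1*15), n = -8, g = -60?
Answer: -7287659/7020 ≈ -1038.1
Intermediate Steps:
a = 53/3 (a = (-8 - 1*(-61))/3 = (-8 + 61)/3 = (⅓)*53 = 53/3 ≈ 17.667)
m = 2897/2340 (m = -4*1/45 - 69/(-37 - 15) = -4/45 - 69/(-52) = -4/45 - 69*(-1/52) = -4/45 + 69/52 = 2897/2340 ≈ 1.2380)
(m + g)*a = (2897/2340 - 60)*(53/3) = -137503/2340*53/3 = -7287659/7020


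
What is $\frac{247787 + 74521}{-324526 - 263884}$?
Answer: $- \frac{161154}{294205} \approx -0.54776$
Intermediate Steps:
$\frac{247787 + 74521}{-324526 - 263884} = \frac{322308}{-588410} = 322308 \left(- \frac{1}{588410}\right) = - \frac{161154}{294205}$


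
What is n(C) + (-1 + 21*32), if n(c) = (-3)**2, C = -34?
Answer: 680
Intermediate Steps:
n(c) = 9
n(C) + (-1 + 21*32) = 9 + (-1 + 21*32) = 9 + (-1 + 672) = 9 + 671 = 680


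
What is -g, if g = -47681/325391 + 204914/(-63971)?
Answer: 69727372625/20815587661 ≈ 3.3498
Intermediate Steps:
g = -69727372625/20815587661 (g = -47681*1/325391 + 204914*(-1/63971) = -47681/325391 - 204914/63971 = -69727372625/20815587661 ≈ -3.3498)
-g = -1*(-69727372625/20815587661) = 69727372625/20815587661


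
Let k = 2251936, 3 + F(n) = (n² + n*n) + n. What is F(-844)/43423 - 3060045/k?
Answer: 3073486441165/97785816928 ≈ 31.431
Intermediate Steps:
F(n) = -3 + n + 2*n² (F(n) = -3 + ((n² + n*n) + n) = -3 + ((n² + n²) + n) = -3 + (2*n² + n) = -3 + (n + 2*n²) = -3 + n + 2*n²)
F(-844)/43423 - 3060045/k = (-3 - 844 + 2*(-844)²)/43423 - 3060045/2251936 = (-3 - 844 + 2*712336)*(1/43423) - 3060045*1/2251936 = (-3 - 844 + 1424672)*(1/43423) - 3060045/2251936 = 1423825*(1/43423) - 3060045/2251936 = 1423825/43423 - 3060045/2251936 = 3073486441165/97785816928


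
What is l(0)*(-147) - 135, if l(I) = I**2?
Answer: -135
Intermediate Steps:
l(0)*(-147) - 135 = 0**2*(-147) - 135 = 0*(-147) - 135 = 0 - 135 = -135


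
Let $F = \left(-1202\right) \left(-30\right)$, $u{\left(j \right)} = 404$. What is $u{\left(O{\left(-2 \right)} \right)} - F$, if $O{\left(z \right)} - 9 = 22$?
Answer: $-35656$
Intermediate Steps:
$O{\left(z \right)} = 31$ ($O{\left(z \right)} = 9 + 22 = 31$)
$F = 36060$
$u{\left(O{\left(-2 \right)} \right)} - F = 404 - 36060 = -35656$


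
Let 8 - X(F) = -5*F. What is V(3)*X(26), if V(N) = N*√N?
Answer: 414*√3 ≈ 717.07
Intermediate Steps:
X(F) = 8 + 5*F (X(F) = 8 - (-5)*F = 8 + 5*F)
V(N) = N^(3/2)
V(3)*X(26) = 3^(3/2)*(8 + 5*26) = (3*√3)*(8 + 130) = (3*√3)*138 = 414*√3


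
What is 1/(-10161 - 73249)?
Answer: -1/83410 ≈ -1.1989e-5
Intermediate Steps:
1/(-10161 - 73249) = 1/(-83410) = -1/83410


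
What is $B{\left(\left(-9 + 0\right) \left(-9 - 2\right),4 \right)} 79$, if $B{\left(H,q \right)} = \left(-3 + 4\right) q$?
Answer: $316$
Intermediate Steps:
$B{\left(H,q \right)} = q$ ($B{\left(H,q \right)} = 1 q = q$)
$B{\left(\left(-9 + 0\right) \left(-9 - 2\right),4 \right)} 79 = 4 \cdot 79 = 316$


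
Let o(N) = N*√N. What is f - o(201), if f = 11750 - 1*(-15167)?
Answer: 26917 - 201*√201 ≈ 24067.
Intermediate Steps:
o(N) = N^(3/2)
f = 26917 (f = 11750 + 15167 = 26917)
f - o(201) = 26917 - 201^(3/2) = 26917 - 201*√201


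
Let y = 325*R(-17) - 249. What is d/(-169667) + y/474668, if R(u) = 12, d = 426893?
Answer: -202012992307/80535495556 ≈ -2.5084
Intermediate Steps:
y = 3651 (y = 325*12 - 249 = 3900 - 249 = 3651)
d/(-169667) + y/474668 = 426893/(-169667) + 3651/474668 = 426893*(-1/169667) + 3651*(1/474668) = -426893/169667 + 3651/474668 = -202012992307/80535495556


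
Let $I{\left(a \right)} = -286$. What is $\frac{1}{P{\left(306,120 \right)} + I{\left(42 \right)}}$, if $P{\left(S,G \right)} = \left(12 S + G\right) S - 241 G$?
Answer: $\frac{1}{1131146} \approx 8.8406 \cdot 10^{-7}$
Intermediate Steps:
$P{\left(S,G \right)} = - 241 G + S \left(G + 12 S\right)$ ($P{\left(S,G \right)} = \left(G + 12 S\right) S - 241 G = S \left(G + 12 S\right) - 241 G = - 241 G + S \left(G + 12 S\right)$)
$\frac{1}{P{\left(306,120 \right)} + I{\left(42 \right)}} = \frac{1}{\left(\left(-241\right) 120 + 12 \cdot 306^{2} + 120 \cdot 306\right) - 286} = \frac{1}{\left(-28920 + 12 \cdot 93636 + 36720\right) - 286} = \frac{1}{\left(-28920 + 1123632 + 36720\right) - 286} = \frac{1}{1131432 - 286} = \frac{1}{1131146}$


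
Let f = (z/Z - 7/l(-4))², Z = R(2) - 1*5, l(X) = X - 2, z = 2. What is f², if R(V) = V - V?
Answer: 279841/810000 ≈ 0.34548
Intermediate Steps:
R(V) = 0
l(X) = -2 + X
Z = -5 (Z = 0 - 1*5 = 0 - 5 = -5)
f = 529/900 (f = (2/(-5) - 7/(-2 - 4))² = (2*(-⅕) - 7/(-6))² = (-⅖ - 7*(-⅙))² = (-⅖ + 7/6)² = (23/30)² = 529/900 ≈ 0.58778)
f² = (529/900)² = 279841/810000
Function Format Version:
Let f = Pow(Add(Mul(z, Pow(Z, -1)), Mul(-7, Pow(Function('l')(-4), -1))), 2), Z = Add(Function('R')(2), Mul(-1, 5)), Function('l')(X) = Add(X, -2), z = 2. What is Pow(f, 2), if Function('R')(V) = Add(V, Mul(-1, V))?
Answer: Rational(279841, 810000) ≈ 0.34548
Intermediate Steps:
Function('R')(V) = 0
Function('l')(X) = Add(-2, X)
Z = -5 (Z = Add(0, Mul(-1, 5)) = Add(0, -5) = -5)
f = Rational(529, 900) (f = Pow(Add(Mul(2, Pow(-5, -1)), Mul(-7, Pow(Add(-2, -4), -1))), 2) = Pow(Add(Mul(2, Rational(-1, 5)), Mul(-7, Pow(-6, -1))), 2) = Pow(Add(Rational(-2, 5), Mul(-7, Rational(-1, 6))), 2) = Pow(Add(Rational(-2, 5), Rational(7, 6)), 2) = Pow(Rational(23, 30), 2) = Rational(529, 900) ≈ 0.58778)
Pow(f, 2) = Pow(Rational(529, 900), 2) = Rational(279841, 810000)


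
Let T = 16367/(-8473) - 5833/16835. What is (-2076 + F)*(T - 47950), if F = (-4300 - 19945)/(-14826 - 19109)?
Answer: 2603835586902666296/26165344205 ≈ 9.9515e+7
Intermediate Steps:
T = -8782742/3855215 (T = 16367*(-1/8473) - 5833*1/16835 = -16367/8473 - 5833/16835 = -8782742/3855215 ≈ -2.2781)
F = 4849/6787 (F = -24245/(-33935) = -24245*(-1/33935) = 4849/6787 ≈ 0.71445)
(-2076 + F)*(T - 47950) = (-2076 + 4849/6787)*(-8782742/3855215 - 47950) = -14084963/6787*(-184866341992/3855215) = 2603835586902666296/26165344205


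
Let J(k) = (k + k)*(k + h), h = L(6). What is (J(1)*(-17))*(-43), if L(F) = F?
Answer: 10234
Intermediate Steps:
h = 6
J(k) = 2*k*(6 + k) (J(k) = (k + k)*(k + 6) = (2*k)*(6 + k) = 2*k*(6 + k))
(J(1)*(-17))*(-43) = ((2*1*(6 + 1))*(-17))*(-43) = ((2*1*7)*(-17))*(-43) = (14*(-17))*(-43) = -238*(-43) = 10234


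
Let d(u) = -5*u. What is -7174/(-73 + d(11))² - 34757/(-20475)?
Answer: 211285519/167731200 ≈ 1.2597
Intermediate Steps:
-7174/(-73 + d(11))² - 34757/(-20475) = -7174/(-73 - 5*11)² - 34757/(-20475) = -7174/(-73 - 55)² - 34757*(-1/20475) = -7174/((-128)²) + 34757/20475 = -7174/16384 + 34757/20475 = -7174*1/16384 + 34757/20475 = -3587/8192 + 34757/20475 = 211285519/167731200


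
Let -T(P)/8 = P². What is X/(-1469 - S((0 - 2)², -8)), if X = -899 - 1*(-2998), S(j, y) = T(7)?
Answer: -2099/1077 ≈ -1.9489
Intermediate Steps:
T(P) = -8*P²
S(j, y) = -392 (S(j, y) = -8*7² = -8*49 = -392)
X = 2099 (X = -899 + 2998 = 2099)
X/(-1469 - S((0 - 2)², -8)) = 2099/(-1469 - 1*(-392)) = 2099/(-1469 + 392) = 2099/(-1077) = 2099*(-1/1077) = -2099/1077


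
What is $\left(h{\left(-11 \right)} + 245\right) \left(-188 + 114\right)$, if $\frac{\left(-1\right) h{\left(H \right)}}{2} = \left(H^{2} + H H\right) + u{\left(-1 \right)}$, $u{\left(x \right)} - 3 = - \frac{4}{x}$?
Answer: $18722$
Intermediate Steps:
$u{\left(x \right)} = 3 - \frac{4}{x}$
$h{\left(H \right)} = -14 - 4 H^{2}$ ($h{\left(H \right)} = - 2 \left(\left(H^{2} + H H\right) - \left(-3 + \frac{4}{-1}\right)\right) = - 2 \left(\left(H^{2} + H^{2}\right) + \left(3 - -4\right)\right) = - 2 \left(2 H^{2} + \left(3 + 4\right)\right) = - 2 \left(2 H^{2} + 7\right) = - 2 \left(7 + 2 H^{2}\right) = -14 - 4 H^{2}$)
$\left(h{\left(-11 \right)} + 245\right) \left(-188 + 114\right) = \left(\left(-14 - 4 \left(-11\right)^{2}\right) + 245\right) \left(-188 + 114\right) = \left(\left(-14 - 484\right) + 245\right) \left(-74\right) = \left(-498 + 245\right) \left(-74\right) = \left(-253\right) \left(-74\right) = 18722$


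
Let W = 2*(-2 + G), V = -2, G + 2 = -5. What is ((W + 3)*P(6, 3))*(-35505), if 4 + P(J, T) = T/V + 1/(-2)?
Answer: -3195450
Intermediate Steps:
G = -7 (G = -2 - 5 = -7)
P(J, T) = -9/2 - T/2 (P(J, T) = -4 + (T/(-2) + 1/(-2)) = -4 + (T*(-1/2) + 1*(-1/2)) = -4 + (-T/2 - 1/2) = -4 + (-1/2 - T/2) = -9/2 - T/2)
W = -18 (W = 2*(-2 - 7) = 2*(-9) = -18)
((W + 3)*P(6, 3))*(-35505) = ((-18 + 3)*(-9/2 - 1/2*3))*(-35505) = -15*(-9/2 - 3/2)*(-35505) = -15*(-6)*(-35505) = 90*(-35505) = -3195450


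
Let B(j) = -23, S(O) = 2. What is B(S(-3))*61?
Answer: -1403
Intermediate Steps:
B(S(-3))*61 = -23*61 = -1403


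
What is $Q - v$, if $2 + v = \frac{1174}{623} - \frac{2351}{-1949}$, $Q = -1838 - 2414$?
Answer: $- \frac{5164217549}{1214227} \approx -4253.1$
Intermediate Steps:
$Q = -4252$ ($Q = -1838 - 2414 = -4252$)
$v = \frac{1324345}{1214227}$ ($v = -2 + \left(\frac{1174}{623} - \frac{2351}{-1949}\right) = -2 + \left(1174 \cdot \frac{1}{623} - - \frac{2351}{1949}\right) = -2 + \left(\frac{1174}{623} + \frac{2351}{1949}\right) = -2 + \frac{3752799}{1214227} = \frac{1324345}{1214227} \approx 1.0907$)
$Q - v = -4252 - \frac{1324345}{1214227} = - \frac{5164217549}{1214227}$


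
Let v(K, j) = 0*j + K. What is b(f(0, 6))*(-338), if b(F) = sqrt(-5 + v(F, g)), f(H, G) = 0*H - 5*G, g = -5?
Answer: -338*I*sqrt(35) ≈ -1999.6*I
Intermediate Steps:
f(H, G) = -5*G (f(H, G) = 0 - 5*G = -5*G)
v(K, j) = K (v(K, j) = 0 + K = K)
b(F) = sqrt(-5 + F)
b(f(0, 6))*(-338) = sqrt(-5 - 5*6)*(-338) = sqrt(-5 - 30)*(-338) = sqrt(-35)*(-338) = (I*sqrt(35))*(-338) = -338*I*sqrt(35)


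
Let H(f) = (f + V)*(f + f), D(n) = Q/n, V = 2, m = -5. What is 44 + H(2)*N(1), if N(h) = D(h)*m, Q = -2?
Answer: 204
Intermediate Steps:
D(n) = -2/n
H(f) = 2*f*(2 + f) (H(f) = (f + 2)*(f + f) = (2 + f)*(2*f) = 2*f*(2 + f))
N(h) = 10/h (N(h) = -2/h*(-5) = 10/h)
44 + H(2)*N(1) = 44 + (2*2*(2 + 2))*(10/1) = 44 + (2*2*4)*(10*1) = 44 + 16*10 = 44 + 160 = 204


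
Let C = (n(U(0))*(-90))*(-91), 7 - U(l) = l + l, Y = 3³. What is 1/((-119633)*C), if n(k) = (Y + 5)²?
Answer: -1/1003309332480 ≈ -9.9670e-13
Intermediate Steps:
Y = 27
U(l) = 7 - 2*l (U(l) = 7 - (l + l) = 7 - 2*l)
n(k) = 1024 (n(k) = (27 + 5)² = 32² = 1024)
C = 8386560 (C = (1024*(-90))*(-91) = -92160*(-91) = 8386560)
1/((-119633)*C) = 1/(-119633*8386560) = -1/119633*1/8386560 = -1/1003309332480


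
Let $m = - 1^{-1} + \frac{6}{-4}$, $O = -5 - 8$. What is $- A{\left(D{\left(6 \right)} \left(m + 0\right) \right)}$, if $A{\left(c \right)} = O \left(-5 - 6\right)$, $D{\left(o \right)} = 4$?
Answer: $-143$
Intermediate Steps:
$O = -13$ ($O = -5 - 8 = -13$)
$m = - \frac{5}{2}$ ($m = \left(-1\right) 1 + 6 \left(- \frac{1}{4}\right) = -1 - \frac{3}{2} = - \frac{5}{2} \approx -2.5$)
$A{\left(c \right)} = 143$ ($A{\left(c \right)} = - 13 \left(-5 - 6\right) = \left(-13\right) \left(-11\right) = 143$)
$- A{\left(D{\left(6 \right)} \left(m + 0\right) \right)} = \left(-1\right) 143 = -143$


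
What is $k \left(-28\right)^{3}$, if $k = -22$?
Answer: $482944$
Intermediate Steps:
$k \left(-28\right)^{3} = - 22 \left(-28\right)^{3} = \left(-22\right) \left(-21952\right) = 482944$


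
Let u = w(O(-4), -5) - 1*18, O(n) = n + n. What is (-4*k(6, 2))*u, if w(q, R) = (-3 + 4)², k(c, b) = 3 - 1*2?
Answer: 68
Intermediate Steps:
k(c, b) = 1 (k(c, b) = 3 - 2 = 1)
O(n) = 2*n
w(q, R) = 1 (w(q, R) = 1² = 1)
u = -17 (u = 1 - 1*18 = 1 - 18 = -17)
(-4*k(6, 2))*u = -4*1*(-17) = -4*(-17) = 68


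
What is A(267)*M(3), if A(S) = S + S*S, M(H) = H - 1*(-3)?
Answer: 429336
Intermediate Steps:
M(H) = 3 + H (M(H) = H + 3 = 3 + H)
A(S) = S + S²
A(267)*M(3) = (267*(1 + 267))*(3 + 3) = (267*268)*6 = 71556*6 = 429336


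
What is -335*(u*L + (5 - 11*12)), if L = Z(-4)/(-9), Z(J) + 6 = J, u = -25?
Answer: 466655/9 ≈ 51851.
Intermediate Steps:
Z(J) = -6 + J
L = 10/9 (L = (-6 - 4)/(-9) = -10*(-1/9) = 10/9 ≈ 1.1111)
-335*(u*L + (5 - 11*12)) = -335*(-25*10/9 + (5 - 11*12)) = -335*(-250/9 + (5 - 132)) = -335*(-250/9 - 127) = -335*(-1393/9) = 466655/9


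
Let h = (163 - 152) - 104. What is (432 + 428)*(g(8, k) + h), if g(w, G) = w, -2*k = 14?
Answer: -73100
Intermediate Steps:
k = -7 (k = -½*14 = -7)
h = -93 (h = 11 - 104 = -93)
(432 + 428)*(g(8, k) + h) = (432 + 428)*(8 - 93) = 860*(-85) = -73100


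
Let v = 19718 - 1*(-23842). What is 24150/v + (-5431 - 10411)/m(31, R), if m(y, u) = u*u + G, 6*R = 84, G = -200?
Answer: 5751451/1452 ≈ 3961.1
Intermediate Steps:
R = 14 (R = (1/6)*84 = 14)
m(y, u) = -200 + u**2 (m(y, u) = u*u - 200 = u**2 - 200 = -200 + u**2)
v = 43560 (v = 19718 + 23842 = 43560)
24150/v + (-5431 - 10411)/m(31, R) = 24150/43560 + (-5431 - 10411)/(-200 + 14**2) = 24150*(1/43560) - 15842/(-200 + 196) = 805/1452 - 15842/(-4) = 805/1452 - 15842*(-1/4) = 805/1452 + 7921/2 = 5751451/1452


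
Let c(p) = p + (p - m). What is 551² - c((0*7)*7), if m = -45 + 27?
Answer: 303583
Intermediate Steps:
m = -18
c(p) = 18 + 2*p (c(p) = p + (p - 1*(-18)) = p + (p + 18) = p + (18 + p) = 18 + 2*p)
551² - c((0*7)*7) = 551² - (18 + 2*((0*7)*7)) = 303601 - (18 + 2*(0*7)) = 303601 - (18 + 2*0) = 303601 - (18 + 0) = 303601 - 1*18 = 303601 - 18 = 303583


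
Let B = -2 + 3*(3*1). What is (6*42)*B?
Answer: 1764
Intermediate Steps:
B = 7 (B = -2 + 3*3 = -2 + 9 = 7)
(6*42)*B = (6*42)*7 = 252*7 = 1764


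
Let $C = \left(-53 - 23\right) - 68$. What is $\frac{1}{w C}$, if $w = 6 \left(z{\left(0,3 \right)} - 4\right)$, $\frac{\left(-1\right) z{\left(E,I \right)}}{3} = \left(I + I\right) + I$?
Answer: $\frac{1}{26784} \approx 3.7336 \cdot 10^{-5}$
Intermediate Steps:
$z{\left(E,I \right)} = - 9 I$ ($z{\left(E,I \right)} = - 3 \left(\left(I + I\right) + I\right) = - 3 \left(2 I + I\right) = - 3 \cdot 3 I = - 9 I$)
$C = -144$ ($C = -76 - 68 = -144$)
$w = -186$ ($w = 6 \left(\left(-9\right) 3 - 4\right) = 6 \left(-27 - 4\right) = 6 \left(-31\right) = -186$)
$\frac{1}{w C} = \frac{1}{\left(-186\right) \left(-144\right)} = \frac{1}{26784}$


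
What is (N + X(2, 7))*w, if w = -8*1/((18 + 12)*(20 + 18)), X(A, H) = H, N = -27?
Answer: 8/57 ≈ 0.14035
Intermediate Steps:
w = -2/285 (w = -8/(38*30) = -8/1140 = -8*1/1140 = -2/285 ≈ -0.0070175)
(N + X(2, 7))*w = (-27 + 7)*(-2/285) = -20*(-2/285) = 8/57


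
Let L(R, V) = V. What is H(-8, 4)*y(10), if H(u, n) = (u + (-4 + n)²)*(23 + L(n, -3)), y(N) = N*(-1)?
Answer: 1600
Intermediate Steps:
y(N) = -N
H(u, n) = 20*u + 20*(-4 + n)² (H(u, n) = (u + (-4 + n)²)*(23 - 3) = (u + (-4 + n)²)*20 = 20*u + 20*(-4 + n)²)
H(-8, 4)*y(10) = (20*(-8) + 20*(-4 + 4)²)*(-1*10) = (-160 + 20*0²)*(-10) = (-160 + 20*0)*(-10) = (-160 + 0)*(-10) = -160*(-10) = 1600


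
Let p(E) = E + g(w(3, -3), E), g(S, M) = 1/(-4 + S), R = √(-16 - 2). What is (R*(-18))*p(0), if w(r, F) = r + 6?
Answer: -54*I*√2/5 ≈ -15.273*I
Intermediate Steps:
R = 3*I*√2 (R = √(-18) = 3*I*√2 ≈ 4.2426*I)
w(r, F) = 6 + r
p(E) = ⅕ + E (p(E) = E + 1/(-4 + (6 + 3)) = E + 1/(-4 + 9) = E + 1/5 = E + ⅕ = ⅕ + E)
(R*(-18))*p(0) = ((3*I*√2)*(-18))*(⅕ + 0) = -54*I*√2*(⅕) = -54*I*√2/5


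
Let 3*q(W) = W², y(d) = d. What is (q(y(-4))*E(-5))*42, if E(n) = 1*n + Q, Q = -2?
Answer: -1568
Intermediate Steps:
E(n) = -2 + n (E(n) = 1*n - 2 = n - 2 = -2 + n)
q(W) = W²/3
(q(y(-4))*E(-5))*42 = (((⅓)*(-4)²)*(-2 - 5))*42 = (((⅓)*16)*(-7))*42 = ((16/3)*(-7))*42 = -112/3*42 = -1568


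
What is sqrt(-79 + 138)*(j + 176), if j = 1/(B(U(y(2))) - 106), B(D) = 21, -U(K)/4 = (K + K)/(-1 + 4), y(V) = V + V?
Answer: 14959*sqrt(59)/85 ≈ 1351.8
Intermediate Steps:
y(V) = 2*V
U(K) = -8*K/3 (U(K) = -4*(K + K)/(-1 + 4) = -4*2*K/3 = -8*K/3)
j = -1/85 (j = 1/(21 - 106) = 1/(-85) = -1/85 ≈ -0.011765)
sqrt(-79 + 138)*(j + 176) = sqrt(-79 + 138)*(-1/85 + 176) = sqrt(59)*(14959/85) = 14959*sqrt(59)/85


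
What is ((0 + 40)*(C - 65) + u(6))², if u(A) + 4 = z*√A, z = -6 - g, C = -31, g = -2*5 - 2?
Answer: 14776552 - 46128*√6 ≈ 1.4664e+7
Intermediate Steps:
g = -12 (g = -10 - 2 = -12)
z = 6 (z = -6 - 1*(-12) = -6 + 12 = 6)
u(A) = -4 + 6*√A
((0 + 40)*(C - 65) + u(6))² = ((0 + 40)*(-31 - 65) + (-4 + 6*√6))² = (40*(-96) + (-4 + 6*√6))² = (-3840 + (-4 + 6*√6))² = (-3844 + 6*√6)²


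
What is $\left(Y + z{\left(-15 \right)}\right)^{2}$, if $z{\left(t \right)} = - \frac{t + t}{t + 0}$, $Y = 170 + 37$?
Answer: $42025$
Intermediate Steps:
$Y = 207$
$z{\left(t \right)} = -2$ ($z{\left(t \right)} = - \frac{2 t}{t} = \left(-1\right) 2 = -2$)
$\left(Y + z{\left(-15 \right)}\right)^{2} = \left(207 - 2\right)^{2} = 205^{2} = 42025$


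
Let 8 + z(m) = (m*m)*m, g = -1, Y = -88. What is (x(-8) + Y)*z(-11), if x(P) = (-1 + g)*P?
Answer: 96408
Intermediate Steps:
x(P) = -2*P (x(P) = (-1 - 1)*P = -2*P)
z(m) = -8 + m³ (z(m) = -8 + (m*m)*m = -8 + m²*m = -8 + m³)
(x(-8) + Y)*z(-11) = (-2*(-8) - 88)*(-8 + (-11)³) = (16 - 88)*(-8 - 1331) = -72*(-1339) = 96408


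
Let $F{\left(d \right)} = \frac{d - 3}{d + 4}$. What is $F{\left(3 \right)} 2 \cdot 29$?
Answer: $0$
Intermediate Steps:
$F{\left(d \right)} = \frac{-3 + d}{4 + d}$
$F{\left(3 \right)} 2 \cdot 29 = \frac{-3 + 3}{4 + 3} \cdot 2 \cdot 29 = \frac{1}{7} \cdot 0 \cdot 2 \cdot 29 = 0 \cdot 2 \cdot 29 = 0 \cdot 29 = 0$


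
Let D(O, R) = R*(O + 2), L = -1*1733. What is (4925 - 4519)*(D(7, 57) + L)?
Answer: -495320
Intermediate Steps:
L = -1733
D(O, R) = R*(2 + O)
(4925 - 4519)*(D(7, 57) + L) = (4925 - 4519)*(57*(2 + 7) - 1733) = 406*(57*9 - 1733) = 406*(513 - 1733) = 406*(-1220) = -495320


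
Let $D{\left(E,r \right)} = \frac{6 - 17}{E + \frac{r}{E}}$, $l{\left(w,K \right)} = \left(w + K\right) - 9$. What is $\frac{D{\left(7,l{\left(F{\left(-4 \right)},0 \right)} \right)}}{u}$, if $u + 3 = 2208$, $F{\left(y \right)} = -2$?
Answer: $- \frac{11}{11970} \approx -0.00091896$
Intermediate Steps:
$l{\left(w,K \right)} = -9 + K + w$ ($l{\left(w,K \right)} = \left(K + w\right) - 9 = -9 + K + w$)
$u = 2205$ ($u = -3 + 2208 = 2205$)
$D{\left(E,r \right)} = - \frac{11}{E + \frac{r}{E}}$
$\frac{D{\left(7,l{\left(F{\left(-4 \right)},0 \right)} \right)}}{u} = \frac{\left(-11\right) 7 \frac{1}{\left(-9 + 0 - 2\right) + 7^{2}}}{2205} = \left(-11\right) 7 \frac{1}{-11 + 49} \cdot \frac{1}{2205} = \left(-11\right) 7 \cdot \frac{1}{38} \cdot \frac{1}{2205} = \left(- \frac{77}{38}\right) \frac{1}{2205} = - \frac{11}{11970}$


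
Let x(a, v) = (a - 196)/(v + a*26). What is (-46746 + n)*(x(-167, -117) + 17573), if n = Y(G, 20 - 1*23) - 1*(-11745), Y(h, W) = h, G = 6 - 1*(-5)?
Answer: -2741759366300/4459 ≈ -6.1488e+8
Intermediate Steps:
G = 11 (G = 6 + 5 = 11)
x(a, v) = (-196 + a)/(v + 26*a)
n = 11756 (n = 11 - 1*(-11745) = 11 + 11745 = 11756)
(-46746 + n)*(x(-167, -117) + 17573) = (-46746 + 11756)*((-196 - 167)/(-117 + 26*(-167)) + 17573) = -34990*(-363/(-117 - 4342) + 17573) = -34990*(-363/(-4459) + 17573) = -34990*(-1/4459*(-363) + 17573) = -34990*(363/4459 + 17573) = -34990*78358370/4459 = -2741759366300/4459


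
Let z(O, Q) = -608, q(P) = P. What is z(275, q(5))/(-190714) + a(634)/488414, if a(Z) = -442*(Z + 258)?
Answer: -18723677196/23286846899 ≈ -0.80404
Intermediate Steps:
a(Z) = -114036 - 442*Z (a(Z) = -442*(258 + Z) = -114036 - 442*Z)
z(275, q(5))/(-190714) + a(634)/488414 = -608/(-190714) + (-114036 - 442*634)/488414 = -608*(-1/190714) + (-114036 - 280228)*(1/488414) = 304/95357 - 394264*1/488414 = 304/95357 - 197132/244207 = -18723677196/23286846899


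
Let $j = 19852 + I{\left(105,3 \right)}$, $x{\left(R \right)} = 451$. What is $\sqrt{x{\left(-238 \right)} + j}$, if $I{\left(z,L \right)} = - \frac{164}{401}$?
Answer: $\frac{\sqrt{3264676939}}{401} \approx 142.49$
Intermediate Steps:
$I{\left(z,L \right)} = - \frac{164}{401}$ ($I{\left(z,L \right)} = \left(-164\right) \frac{1}{401} = - \frac{164}{401}$)
$j = \frac{7960488}{401}$ ($j = 19852 - \frac{164}{401} = \frac{7960488}{401} \approx 19852.0$)
$\sqrt{x{\left(-238 \right)} + j} = \sqrt{451 + \frac{7960488}{401}} = \sqrt{\frac{8141339}{401}} = \frac{\sqrt{3264676939}}{401}$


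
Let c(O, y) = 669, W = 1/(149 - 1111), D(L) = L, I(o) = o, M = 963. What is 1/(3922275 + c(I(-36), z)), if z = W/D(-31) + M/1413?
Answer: 1/3922944 ≈ 2.5491e-7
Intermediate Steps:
W = -1/962 (W = 1/(-962) = -1/962 ≈ -0.0010395)
z = 3191111/4682054 (z = -1/962/(-31) + 963/1413 = -1/962*(-1/31) + 963*(1/1413) = 1/29822 + 107/157 = 3191111/4682054 ≈ 0.68156)
1/(3922275 + c(I(-36), z)) = 1/(3922275 + 669) = 1/3922944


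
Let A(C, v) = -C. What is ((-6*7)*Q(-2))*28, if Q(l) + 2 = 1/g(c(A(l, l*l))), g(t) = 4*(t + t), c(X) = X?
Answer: 4557/2 ≈ 2278.5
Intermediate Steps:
g(t) = 8*t (g(t) = 4*(2*t) = 8*t)
Q(l) = -2 - 1/(8*l) (Q(l) = -2 + 1/(8*(-l)) = -2 + 1/(-8*l) = -2 - 1/(8*l))
((-6*7)*Q(-2))*28 = ((-6*7)*(-2 - ⅛/(-2)))*28 = -42*(-2 - ⅛*(-½))*28 = -42*(-2 + 1/16)*28 = -42*(-31/16)*28 = (651/8)*28 = 4557/2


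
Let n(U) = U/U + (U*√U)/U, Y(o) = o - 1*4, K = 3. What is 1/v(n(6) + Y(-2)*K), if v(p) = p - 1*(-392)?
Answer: 125/46873 - √6/140619 ≈ 0.0026494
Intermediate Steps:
Y(o) = -4 + o (Y(o) = o - 4 = -4 + o)
n(U) = 1 + √U (n(U) = 1 + U^(3/2)/U = 1 + √U)
v(p) = 392 + p (v(p) = p + 392 = 392 + p)
1/v(n(6) + Y(-2)*K) = 1/(392 + ((1 + √6) + (-4 - 2)*3)) = 1/(392 + ((1 + √6) - 6*3)) = 1/(392 + ((1 + √6) - 18)) = 1/(392 + (-17 + √6)) = 1/(375 + √6)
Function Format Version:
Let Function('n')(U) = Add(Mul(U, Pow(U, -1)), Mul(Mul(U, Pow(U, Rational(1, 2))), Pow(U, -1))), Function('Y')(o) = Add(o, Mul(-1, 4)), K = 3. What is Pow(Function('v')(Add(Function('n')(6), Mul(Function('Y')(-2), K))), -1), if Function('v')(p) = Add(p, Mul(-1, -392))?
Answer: Add(Rational(125, 46873), Mul(Rational(-1, 140619), Pow(6, Rational(1, 2)))) ≈ 0.0026494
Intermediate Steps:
Function('Y')(o) = Add(-4, o) (Function('Y')(o) = Add(o, -4) = Add(-4, o))
Function('n')(U) = Add(1, Pow(U, Rational(1, 2))) (Function('n')(U) = Add(1, Mul(Pow(U, Rational(3, 2)), Pow(U, -1))) = Add(1, Pow(U, Rational(1, 2))))
Function('v')(p) = Add(392, p) (Function('v')(p) = Add(p, 392) = Add(392, p))
Pow(Function('v')(Add(Function('n')(6), Mul(Function('Y')(-2), K))), -1) = Pow(Add(392, Add(Add(1, Pow(6, Rational(1, 2))), Mul(Add(-4, -2), 3))), -1) = Pow(Add(392, Add(Add(1, Pow(6, Rational(1, 2))), Mul(-6, 3))), -1) = Pow(Add(392, Add(Add(1, Pow(6, Rational(1, 2))), -18)), -1) = Pow(Add(392, Add(-17, Pow(6, Rational(1, 2)))), -1) = Pow(Add(375, Pow(6, Rational(1, 2))), -1)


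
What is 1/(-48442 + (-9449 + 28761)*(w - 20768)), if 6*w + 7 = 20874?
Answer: -3/1001868422 ≈ -2.9944e-9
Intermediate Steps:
w = 20867/6 (w = -7/6 + (⅙)*20874 = -7/6 + 3479 = 20867/6 ≈ 3477.8)
1/(-48442 + (-9449 + 28761)*(w - 20768)) = 1/(-48442 + (-9449 + 28761)*(20867/6 - 20768)) = 1/(-48442 + 19312*(-103741/6)) = 1/(-48442 - 1001723096/3) = 1/(-1001868422/3) = -3/1001868422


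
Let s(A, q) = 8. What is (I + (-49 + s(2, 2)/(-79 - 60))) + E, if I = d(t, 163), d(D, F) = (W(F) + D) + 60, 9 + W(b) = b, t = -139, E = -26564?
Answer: -3688790/139 ≈ -26538.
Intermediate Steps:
W(b) = -9 + b
d(D, F) = 51 + D + F (d(D, F) = ((-9 + F) + D) + 60 = (-9 + D + F) + 60 = 51 + D + F)
I = 75 (I = 51 - 139 + 163 = 75)
(I + (-49 + s(2, 2)/(-79 - 60))) + E = (75 + (-49 + 8/(-79 - 60))) - 26564 = (75 + (-49 + 8/(-139))) - 26564 = (75 + (-49 + 8*(-1/139))) - 26564 = (75 + (-49 - 8/139)) - 26564 = (75 - 6819/139) - 26564 = 3606/139 - 26564 = -3688790/139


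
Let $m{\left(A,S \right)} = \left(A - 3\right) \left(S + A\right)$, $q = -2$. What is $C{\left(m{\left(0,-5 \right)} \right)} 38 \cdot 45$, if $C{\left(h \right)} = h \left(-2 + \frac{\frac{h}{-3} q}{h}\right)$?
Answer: $-34200$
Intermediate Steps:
$m{\left(A,S \right)} = \left(-3 + A\right) \left(A + S\right)$
$C{\left(h \right)} = - \frac{4 h}{3}$ ($C{\left(h \right)} = h \left(-2 + \frac{\frac{h}{-3} \left(-2\right)}{h}\right) = h \left(-2 + \frac{h \left(- \frac{1}{3}\right) \left(-2\right)}{h}\right) = h \left(-2 + \frac{- \frac{h}{3} \left(-2\right)}{h}\right) = h \left(-2 + \frac{\frac{2}{3} h}{h}\right) = h \left(-2 + \frac{2}{3}\right) = h \left(- \frac{4}{3}\right) = - \frac{4 h}{3}$)
$C{\left(m{\left(0,-5 \right)} \right)} 38 \cdot 45 = - \frac{4 \left(0^{2} - 0 - -15 + 0 \left(-5\right)\right)}{3} \cdot 38 \cdot 45 = - \frac{4 \left(0 + 0 + 15 + 0\right)}{3} \cdot 38 \cdot 45 = \left(- \frac{4}{3}\right) 15 \cdot 38 \cdot 45 = \left(-20\right) 38 \cdot 45 = \left(-760\right) 45 = -34200$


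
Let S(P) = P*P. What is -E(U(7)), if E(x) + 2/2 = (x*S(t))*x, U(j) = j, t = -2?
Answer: -195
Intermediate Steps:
S(P) = P²
E(x) = -1 + 4*x² (E(x) = -1 + (x*(-2)²)*x = -1 + (x*4)*x = -1 + (4*x)*x = -1 + 4*x²)
-E(U(7)) = -(-1 + 4*7²) = -(-1 + 4*49) = -(-1 + 196) = -1*195 = -195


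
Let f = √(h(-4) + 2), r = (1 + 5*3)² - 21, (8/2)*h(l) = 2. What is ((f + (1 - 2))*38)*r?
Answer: -8930 + 4465*√10 ≈ 5189.6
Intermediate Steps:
h(l) = ½ (h(l) = (¼)*2 = ½)
r = 235 (r = (1 + 15)² - 21 = 16² - 21 = 256 - 21 = 235)
f = √10/2 (f = √(½ + 2) = √(5/2) = √10/2 ≈ 1.5811)
((f + (1 - 2))*38)*r = ((√10/2 + (1 - 2))*38)*235 = ((√10/2 - 1)*38)*235 = ((-1 + √10/2)*38)*235 = (-38 + 19*√10)*235 = -8930 + 4465*√10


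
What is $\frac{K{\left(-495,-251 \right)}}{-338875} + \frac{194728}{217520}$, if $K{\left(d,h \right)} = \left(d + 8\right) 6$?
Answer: $\frac{1665601111}{1842802250} \approx 0.90384$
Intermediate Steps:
$K{\left(d,h \right)} = 48 + 6 d$ ($K{\left(d,h \right)} = \left(8 + d\right) 6 = 48 + 6 d$)
$\frac{K{\left(-495,-251 \right)}}{-338875} + \frac{194728}{217520} = \frac{48 + 6 \left(-495\right)}{-338875} + \frac{194728}{217520} = \left(48 - 2970\right) \left(- \frac{1}{338875}\right) + 194728 \cdot \frac{1}{217520} = \left(-2922\right) \left(- \frac{1}{338875}\right) + \frac{24341}{27190} = \frac{2922}{338875} + \frac{24341}{27190} = \frac{1665601111}{1842802250}$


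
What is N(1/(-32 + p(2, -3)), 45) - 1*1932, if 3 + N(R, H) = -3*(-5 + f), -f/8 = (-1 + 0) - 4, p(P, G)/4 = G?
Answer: -2040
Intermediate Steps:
p(P, G) = 4*G
f = 40 (f = -8*((-1 + 0) - 4) = -8*(-1 - 4) = -8*(-5) = 40)
N(R, H) = -108 (N(R, H) = -3 - 3*(-5 + 40) = -3 - 3*35 = -3 - 105 = -108)
N(1/(-32 + p(2, -3)), 45) - 1*1932 = -108 - 1*1932 = -108 - 1932 = -2040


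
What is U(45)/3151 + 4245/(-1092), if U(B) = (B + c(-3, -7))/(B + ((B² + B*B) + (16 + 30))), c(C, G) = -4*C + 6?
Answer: -18463308833/4749577924 ≈ -3.8874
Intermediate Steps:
c(C, G) = 6 - 4*C
U(B) = (18 + B)/(46 + B + 2*B²) (U(B) = (B + (6 - 4*(-3)))/(B + ((B² + B*B) + (16 + 30))) = (B + (6 + 12))/(B + ((B² + B²) + 46)) = (B + 18)/(B + (2*B² + 46)) = (18 + B)/(B + (46 + 2*B²)) = (18 + B)/(46 + B + 2*B²))
U(45)/3151 + 4245/(-1092) = ((18 + 45)/(46 + 45 + 2*45²))/3151 + 4245/(-1092) = (63/(46 + 45 + 2*2025))*(1/3151) + 4245*(-1/1092) = (63/(46 + 45 + 4050))*(1/3151) - 1415/364 = (63/4141)*(1/3151) - 1415/364 = 63/13048291 - 1415/364 = -18463308833/4749577924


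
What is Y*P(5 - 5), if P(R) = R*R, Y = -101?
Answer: 0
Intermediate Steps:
P(R) = R²
Y*P(5 - 5) = -101*(5 - 5)² = -101*0² = -101*0 = 0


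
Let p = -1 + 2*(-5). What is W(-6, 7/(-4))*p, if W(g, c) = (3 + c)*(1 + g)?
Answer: 275/4 ≈ 68.750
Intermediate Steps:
W(g, c) = (1 + g)*(3 + c)
p = -11 (p = -1 - 10 = -11)
W(-6, 7/(-4))*p = (3 + 7/(-4) + 3*(-6) + (7/(-4))*(-6))*(-11) = (3 + 7*(-¼) - 18 + (7*(-¼))*(-6))*(-11) = (3 - 7/4 - 18 - 7/4*(-6))*(-11) = (3 - 7/4 - 18 + 21/2)*(-11) = -25/4*(-11) = 275/4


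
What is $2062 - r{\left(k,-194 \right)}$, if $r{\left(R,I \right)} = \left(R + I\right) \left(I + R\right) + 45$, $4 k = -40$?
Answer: $-39599$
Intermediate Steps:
$k = -10$ ($k = \frac{1}{4} \left(-40\right) = -10$)
$r{\left(R,I \right)} = 45 + \left(I + R\right)^{2}$ ($r{\left(R,I \right)} = \left(I + R\right) \left(I + R\right) + 45 = \left(I + R\right)^{2} + 45 = 45 + \left(I + R\right)^{2}$)
$2062 - r{\left(k,-194 \right)} = 2062 - \left(45 + \left(-194 - 10\right)^{2}\right) = 2062 - \left(45 + \left(-204\right)^{2}\right) = 2062 - \left(45 + 41616\right) = 2062 - 41661 = -39599$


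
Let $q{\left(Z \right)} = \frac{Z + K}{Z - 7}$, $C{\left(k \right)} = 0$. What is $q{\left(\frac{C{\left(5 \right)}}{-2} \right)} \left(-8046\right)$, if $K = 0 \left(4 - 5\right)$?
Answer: $0$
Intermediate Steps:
$K = 0$ ($K = 0 \left(-1\right) = 0$)
$q{\left(Z \right)} = \frac{Z}{-7 + Z}$ ($q{\left(Z \right)} = \frac{Z + 0}{Z - 7} = \frac{Z}{-7 + Z}$)
$q{\left(\frac{C{\left(5 \right)}}{-2} \right)} \left(-8046\right) = \frac{0 \frac{1}{-2}}{-7 + \frac{0}{-2}} \left(-8046\right) = \frac{0 \left(- \frac{1}{2}\right)}{-7 + 0 \left(- \frac{1}{2}\right)} \left(-8046\right) = \frac{0}{-7 + 0} \left(-8046\right) = \frac{0}{-7} \left(-8046\right) = 0 \left(- \frac{1}{7}\right) \left(-8046\right) = 0 \left(-8046\right) = 0$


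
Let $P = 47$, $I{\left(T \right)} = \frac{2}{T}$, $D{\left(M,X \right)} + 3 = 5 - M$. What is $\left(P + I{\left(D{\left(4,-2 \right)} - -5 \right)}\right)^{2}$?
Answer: $\frac{20449}{9} \approx 2272.1$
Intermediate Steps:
$D{\left(M,X \right)} = 2 - M$ ($D{\left(M,X \right)} = -3 - \left(-5 + M\right) = 2 - M$)
$\left(P + I{\left(D{\left(4,-2 \right)} - -5 \right)}\right)^{2} = \left(47 + \frac{2}{\left(2 - 4\right) - -5}\right)^{2} = \left(47 + \frac{2}{\left(2 - 4\right) + 5}\right)^{2} = \left(47 + \frac{2}{-2 + 5}\right)^{2} = \left(47 + \frac{2}{3}\right)^{2} = \left(\frac{143}{3}\right)^{2} = \frac{20449}{9}$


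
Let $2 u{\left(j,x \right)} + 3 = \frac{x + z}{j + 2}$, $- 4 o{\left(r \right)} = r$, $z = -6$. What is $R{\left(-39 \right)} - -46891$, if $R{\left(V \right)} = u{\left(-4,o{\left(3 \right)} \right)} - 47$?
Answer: $\frac{749507}{16} \approx 46844.0$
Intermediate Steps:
$o{\left(r \right)} = - \frac{r}{4}$
$u{\left(j,x \right)} = - \frac{3}{2} + \frac{-6 + x}{2 \left(2 + j\right)}$ ($u{\left(j,x \right)} = - \frac{3}{2} + \frac{\left(x - 6\right) \frac{1}{j + 2}}{2} = - \frac{3}{2} + \frac{\left(-6 + x\right) \frac{1}{2 + j}}{2} = - \frac{3}{2} + \frac{\frac{1}{2 + j} \left(-6 + x\right)}{2} = - \frac{3}{2} + \frac{-6 + x}{2 \left(2 + j\right)}$)
$R{\left(V \right)} = - \frac{749}{16}$ ($R{\left(V \right)} = \frac{-12 - \frac{3}{4} - -12}{2 \left(2 - 4\right)} - 47 = \frac{-12 - \frac{3}{4} + 12}{2 \left(-2\right)} - 47 = \frac{1}{2} \left(- \frac{1}{2}\right) \left(- \frac{3}{4}\right) - 47 = \frac{3}{16} - 47 = - \frac{749}{16}$)
$R{\left(-39 \right)} - -46891 = - \frac{749}{16} - -46891 = - \frac{749}{16} + 46891 = \frac{749507}{16}$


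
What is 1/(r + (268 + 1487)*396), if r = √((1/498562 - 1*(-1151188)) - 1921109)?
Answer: 115496872920/80268144693059467 - I*√191374695678021762/240804434079178401 ≈ 1.4389e-6 - 1.8167e-9*I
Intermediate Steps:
r = I*√191374695678021762/498562 (r = √((1/498562 + 1151188) - 1921109) = √(573938591657/498562 - 1921109) = √(-383853353601/498562) = I*√191374695678021762/498562 ≈ 877.45*I)
1/(r + (268 + 1487)*396) = 1/(I*√191374695678021762/498562 + (268 + 1487)*396) = 1/(I*√191374695678021762/498562 + 1755*396) = 1/(I*√191374695678021762/498562 + 694980) = 1/(694980 + I*√191374695678021762/498562)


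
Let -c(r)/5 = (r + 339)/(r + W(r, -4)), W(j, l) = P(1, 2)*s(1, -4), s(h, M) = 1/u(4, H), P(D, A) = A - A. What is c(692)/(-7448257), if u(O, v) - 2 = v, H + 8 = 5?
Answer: 5155/5154193844 ≈ 1.0002e-6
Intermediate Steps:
P(D, A) = 0
H = -3 (H = -8 + 5 = -3)
u(O, v) = 2 + v
s(h, M) = -1 (s(h, M) = 1/(2 - 3) = 1/(-1) = -1)
W(j, l) = 0 (W(j, l) = 0*(-1) = 0)
c(r) = -5*(339 + r)/r (c(r) = -5*(r + 339)/(r + 0) = -5*(339 + r)/r)
c(692)/(-7448257) = (-5 - 1695/692)/(-7448257) = (-5 - 1695*1/692)*(-1/7448257) = (-5 - 1695/692)*(-1/7448257) = -5155/692*(-1/7448257) = 5155/5154193844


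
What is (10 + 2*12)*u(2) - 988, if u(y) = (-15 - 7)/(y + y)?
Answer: -1175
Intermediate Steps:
u(y) = -11/y (u(y) = -22*1/(2*y) = -11/y)
(10 + 2*12)*u(2) - 988 = (10 + 2*12)*(-11/2) - 988 = (10 + 24)*(-11*1/2) - 988 = 34*(-11/2) - 988 = -187 - 988 = -1175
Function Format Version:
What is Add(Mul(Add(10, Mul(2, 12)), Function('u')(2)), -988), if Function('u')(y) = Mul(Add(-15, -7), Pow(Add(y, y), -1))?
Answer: -1175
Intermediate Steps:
Function('u')(y) = Mul(-11, Pow(y, -1)) (Function('u')(y) = Mul(-22, Pow(Mul(2, y), -1)) = Mul(-22, Mul(Rational(1, 2), Pow(y, -1))) = Mul(-11, Pow(y, -1)))
Add(Mul(Add(10, Mul(2, 12)), Function('u')(2)), -988) = Add(Mul(Add(10, Mul(2, 12)), Mul(-11, Pow(2, -1))), -988) = Add(Mul(Add(10, 24), Mul(-11, Rational(1, 2))), -988) = Add(Mul(34, Rational(-11, 2)), -988) = Add(-187, -988) = -1175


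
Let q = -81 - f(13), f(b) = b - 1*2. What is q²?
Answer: 8464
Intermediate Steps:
f(b) = -2 + b (f(b) = b - 2 = -2 + b)
q = -92 (q = -81 - (-2 + 13) = -81 - 1*11 = -81 - 11 = -92)
q² = (-92)² = 8464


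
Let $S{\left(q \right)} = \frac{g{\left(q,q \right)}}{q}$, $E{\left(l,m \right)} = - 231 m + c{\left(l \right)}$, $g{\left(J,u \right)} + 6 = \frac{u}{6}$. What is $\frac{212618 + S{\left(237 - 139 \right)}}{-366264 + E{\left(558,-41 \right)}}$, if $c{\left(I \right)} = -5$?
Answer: $- \frac{62509723}{104898612} \approx -0.59591$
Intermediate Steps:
$g{\left(J,u \right)} = -6 + \frac{u}{6}$
$E{\left(l,m \right)} = -5 - 231 m$ ($E{\left(l,m \right)} = - 231 m - 5 = -5 - 231 m$)
$S{\left(q \right)} = \frac{-6 + \frac{q}{6}}{q}$
$\frac{212618 + S{\left(237 - 139 \right)}}{-366264 + E{\left(558,-41 \right)}} = \frac{212618 + \frac{-36 + \left(237 - 139\right)}{6 \left(237 - 139\right)}}{-366264 - -9466} = \frac{212618 + \frac{-36 + \left(237 - 139\right)}{6 \left(237 - 139\right)}}{-366264 + \left(-5 + 9471\right)} = \frac{212618 + \frac{-36 + 98}{6 \cdot 98}}{-366264 + 9466} = \frac{212618 + \frac{1}{6} \cdot \frac{1}{98} \cdot 62}{-356798} = \left(212618 + \frac{31}{294}\right) \left(- \frac{1}{356798}\right) = \frac{62509723}{294} \left(- \frac{1}{356798}\right) = - \frac{62509723}{104898612}$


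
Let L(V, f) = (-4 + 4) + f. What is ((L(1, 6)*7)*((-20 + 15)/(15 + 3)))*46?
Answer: -1610/3 ≈ -536.67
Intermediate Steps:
L(V, f) = f (L(V, f) = 0 + f = f)
((L(1, 6)*7)*((-20 + 15)/(15 + 3)))*46 = ((6*7)*((-20 + 15)/(15 + 3)))*46 = (42*(-5/18))*46 = -35/3*46 = -1610/3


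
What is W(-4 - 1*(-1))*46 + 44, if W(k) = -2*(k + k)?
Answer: 596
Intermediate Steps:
W(k) = -4*k
W(-4 - 1*(-1))*46 + 44 = -4*(-4 - 1*(-1))*46 + 44 = -4*(-4 + 1)*46 + 44 = -4*(-3)*46 + 44 = 12*46 + 44 = 552 + 44 = 596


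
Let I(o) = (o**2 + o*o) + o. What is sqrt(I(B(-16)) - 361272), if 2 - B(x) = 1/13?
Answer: I*sqrt(61053393)/13 ≈ 601.05*I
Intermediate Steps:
B(x) = 25/13 (B(x) = 2 - 1/13 = 25/13)
I(o) = o + 2*o**2 (I(o) = (o**2 + o**2) + o = 2*o**2 + o = o + 2*o**2)
sqrt(I(B(-16)) - 361272) = sqrt(25*(1 + 2*(25/13))/13 - 361272) = sqrt(25*(1 + 50/13)/13 - 361272) = sqrt((25/13)*(63/13) - 361272) = sqrt(1575/169 - 361272) = sqrt(-61053393/169) = I*sqrt(61053393)/13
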